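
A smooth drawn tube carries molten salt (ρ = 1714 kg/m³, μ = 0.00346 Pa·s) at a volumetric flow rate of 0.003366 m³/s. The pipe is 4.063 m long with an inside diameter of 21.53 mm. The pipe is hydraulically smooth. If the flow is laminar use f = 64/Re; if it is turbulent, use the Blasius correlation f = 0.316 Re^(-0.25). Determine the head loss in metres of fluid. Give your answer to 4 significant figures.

Cross-sectional area A = πD²/4 = π(0.02153)²/4 = 0.0003641 m²; mean velocity V = Q/A = 0.003366/0.0003641 = 9.246 m/s.
Reynolds number Re = ρVD/μ = 1714 · 9.246 · 0.02153 / 0.00346 = 9.861e+04.
Re > 4000 → turbulent. Smooth-pipe (Blasius): f = 0.316 Re^(-0.25) = 0.316/(9.861e+04)^0.25 = 0.01783.
Darcy-Weisbach: ΔP = f(L/D)(ρV²/2) = 0.01783·(4.063/0.02153)·(1714·9.246²/2) = 0.01783·188.7·7.326e+04 = 2.465e+05 Pa.
Head loss h_f = ΔP/(ρg) = 2.465e+05/(1714·9.81) = 14.66 m.

h_f ≈ 14.66 m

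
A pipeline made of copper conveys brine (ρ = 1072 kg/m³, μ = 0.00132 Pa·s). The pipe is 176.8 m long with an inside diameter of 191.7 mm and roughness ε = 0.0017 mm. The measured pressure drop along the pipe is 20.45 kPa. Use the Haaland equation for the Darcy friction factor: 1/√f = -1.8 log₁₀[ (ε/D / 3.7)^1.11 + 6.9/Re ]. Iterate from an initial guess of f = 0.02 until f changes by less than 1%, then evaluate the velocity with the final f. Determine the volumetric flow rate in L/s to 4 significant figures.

Rearranging Darcy-Weisbach: V = √(2·ΔP·D/(f·L·ρ)). With ε/D = 1.7e-06/0.1917 = 8.87e-06, iterate starting from f = 0.02:
  f = 0.02 → V = √(2·2.045e+04·0.1917/(0.02·176.8·1072)) = 1.438 m/s; Re = ρVD/μ = 2.239e+05; f → 0.01522
  f = 0.01522 → V = 1.649 m/s; Re = 2.567e+05; f → 0.01483
  f = 0.01483 → V = 1.67 m/s; Re = 2.6e+05; f → 0.0148
Converged (Δf/f < 1%). With the final f = 0.0148: V = √(2·2.045e+04·0.1917/(0.0148·176.8·1072)) = 1.672 m/s.
Q = V·A = 1.672·(π/4·0.1917²) = 0.04826 m³/s = 48.26 L/s.

Q ≈ 48.26 L/s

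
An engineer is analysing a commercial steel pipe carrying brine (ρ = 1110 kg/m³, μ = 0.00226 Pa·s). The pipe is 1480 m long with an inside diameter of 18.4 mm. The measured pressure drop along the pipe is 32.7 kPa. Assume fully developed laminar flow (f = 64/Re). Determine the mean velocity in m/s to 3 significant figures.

For laminar flow, f = 64/Re with Re = ρVD/μ, so Darcy-Weisbach reduces to ΔP = 32μLV/D². Solving for V: V = ΔP·D²/(32μL) = 3.27e+04·(0.0184)²/(32·0.00226·1480) = 0.1034 m/s.
Check: Re = ρVD/μ = 1110·0.1034·0.0184/0.00226 = 934.8 < 2300, so the laminar assumption holds.

V ≈ 0.103 m/s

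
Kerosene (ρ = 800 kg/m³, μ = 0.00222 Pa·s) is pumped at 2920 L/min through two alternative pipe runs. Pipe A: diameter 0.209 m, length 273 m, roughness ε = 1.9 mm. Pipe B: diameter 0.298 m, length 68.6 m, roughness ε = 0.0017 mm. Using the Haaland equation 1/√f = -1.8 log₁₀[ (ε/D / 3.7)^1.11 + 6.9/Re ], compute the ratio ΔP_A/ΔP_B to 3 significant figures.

Pipe A: V = Q/A = 0.04867/0.03431 = 1.419 m/s; Re = 1.068e+05; ε/D = 0.00909; Haaland → f = 0.03734; ΔP_A = f(L/D)(ρV²/2) = 3.926e+04 Pa.
Pipe B: V = Q/A = 0.04867/0.06975 = 0.6978 m/s; Re = 7.493e+04; ε/D = 5.7e-06; Haaland → f = 0.01896; ΔP_B = f(L/D)(ρV²/2) = 850.2 Pa.
ΔP_A/ΔP_B = 3.926e+04/850.2 = 46.2.

ΔP_A/ΔP_B ≈ 46.2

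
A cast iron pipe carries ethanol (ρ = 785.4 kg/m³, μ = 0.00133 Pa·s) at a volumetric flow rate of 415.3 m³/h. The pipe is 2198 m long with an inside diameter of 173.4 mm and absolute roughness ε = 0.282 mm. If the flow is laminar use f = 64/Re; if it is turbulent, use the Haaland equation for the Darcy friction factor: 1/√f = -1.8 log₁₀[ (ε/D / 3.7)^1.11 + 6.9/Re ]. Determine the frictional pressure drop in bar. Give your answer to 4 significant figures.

Q = 415.3 m³/h = 415.3/3600 = 0.1154 m³/s.
Cross-sectional area A = πD²/4 = π(0.1734)²/4 = 0.02362 m²; mean velocity V = Q/A = 0.1154/0.02362 = 4.885 m/s.
Reynolds number Re = ρVD/μ = 785.4 · 4.885 · 0.1734 / 0.00133 = 5.002e+05.
Re > 4000 → turbulent. Relative roughness ε/D = 0.000282/0.1734 = 0.00163. Haaland: 1/√f = -1.8 log₁₀[(0.00163/3.7)^1.11 + 6.9/5.002e+05] = -1.8 log₁₀[0.000188 + 1.38e-05] = 6.652, so f = 0.0226.
Darcy-Weisbach: ΔP = f(L/D)(ρV²/2) = 0.0226·(2198/0.1734)·(785.4·4.885²/2) = 0.0226·1.268e+04·9371 = 2.685e+06 Pa.
ΔP = 2.685e+06 Pa = 26.85 bar.

ΔP ≈ 26.85 bar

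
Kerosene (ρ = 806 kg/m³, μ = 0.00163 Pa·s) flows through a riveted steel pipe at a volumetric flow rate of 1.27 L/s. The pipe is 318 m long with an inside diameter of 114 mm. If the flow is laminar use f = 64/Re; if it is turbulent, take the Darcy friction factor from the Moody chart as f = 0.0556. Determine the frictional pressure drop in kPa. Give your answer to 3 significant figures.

ΔP ≈ 0.968 kPa

Q = 1.27 L/s = 1.27/1000 = 0.00127 m³/s.
Cross-sectional area A = πD²/4 = π(0.114)²/4 = 0.01021 m²; mean velocity V = Q/A = 0.00127/0.01021 = 0.1244 m/s.
Reynolds number Re = ρVD/μ = 806 · 0.1244 · 0.114 / 0.00163 = 7014.
Re > 4000 → turbulent; use the Moody-chart value f = 0.0556.
Darcy-Weisbach: ΔP = f(L/D)(ρV²/2) = 0.0556·(318/0.114)·(806·0.1244²/2) = 0.0556·2789·6.239 = 967.6 Pa.
ΔP = 967.6 Pa = 0.968 kPa.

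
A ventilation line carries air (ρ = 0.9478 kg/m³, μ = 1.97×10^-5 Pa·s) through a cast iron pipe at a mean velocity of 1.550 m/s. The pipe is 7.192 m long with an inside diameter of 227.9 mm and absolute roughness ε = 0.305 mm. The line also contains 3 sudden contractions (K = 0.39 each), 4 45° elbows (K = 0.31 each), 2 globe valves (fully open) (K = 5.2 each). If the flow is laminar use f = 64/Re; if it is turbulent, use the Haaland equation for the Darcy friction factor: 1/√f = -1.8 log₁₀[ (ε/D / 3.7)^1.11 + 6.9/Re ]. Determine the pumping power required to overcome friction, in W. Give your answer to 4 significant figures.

Reynolds number Re = ρVD/μ = 0.9478 · 1.55 · 0.2279 / 1.97e-05 = 1.7e+04.
Re > 4000 → turbulent. Relative roughness ε/D = 0.000305/0.2279 = 0.00134. Haaland: 1/√f = -1.8 log₁₀[(0.00134/3.7)^1.11 + 6.9/1.7e+04] = -1.8 log₁₀[0.000151 + 0.000406] = 5.857, so f = 0.02915.
Total minor-loss coefficient ΣK = 3·0.39 + 4·0.31 + 2·5.2 = 12.8.
ΔP = [f·L/D + ΣK]·(ρV²/2) = [0.02915·7.192/0.2279 + 12.8]·(0.9478·1.55²/2) = [0.9199 + 12.8]·1.139 = 15.63 Pa.
Q = V·A = 1.55·0.04079 = 0.06323 m³/s.
Pumping power P = QΔP = 0.06323·15.63 = 0.98839 W = 0.9884 W.

P ≈ 0.9884 W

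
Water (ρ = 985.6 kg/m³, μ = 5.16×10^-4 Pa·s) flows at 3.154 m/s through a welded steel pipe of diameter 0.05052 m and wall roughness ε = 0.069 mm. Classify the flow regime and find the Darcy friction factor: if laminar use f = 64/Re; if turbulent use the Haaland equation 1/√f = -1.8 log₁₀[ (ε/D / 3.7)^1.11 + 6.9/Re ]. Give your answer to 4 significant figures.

Re = ρVD/μ = 985.6·3.154·0.05052/0.000516 = 3.044e+05.
Re > 4000 → turbulent. ε/D = 6.9e-05/0.05052 = 0.00137; Haaland: 1/√f = -1.8 log₁₀[0.000155 + 2.27e-05] = 6.752, so f = 0.02194.

f ≈ 0.02194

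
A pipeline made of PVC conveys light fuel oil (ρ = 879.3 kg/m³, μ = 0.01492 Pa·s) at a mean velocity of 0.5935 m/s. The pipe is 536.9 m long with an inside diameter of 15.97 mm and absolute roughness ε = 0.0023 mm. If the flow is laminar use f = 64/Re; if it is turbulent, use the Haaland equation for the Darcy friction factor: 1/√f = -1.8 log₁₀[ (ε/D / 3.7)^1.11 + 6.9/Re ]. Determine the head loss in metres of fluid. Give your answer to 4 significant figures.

h_f ≈ 69.15 m

Reynolds number Re = ρVD/μ = 879.3 · 0.5935 · 0.01597 / 0.0149 = 558.6.
Re < 2300 → laminar flow, so f = 64/Re = 64/558.6 = 0.1146 (the turbulent correlation is not needed).
Darcy-Weisbach: ΔP = f(L/D)(ρV²/2) = 0.1146·(536.9/0.01597)·(879.3·0.5935²/2) = 0.1146·3.362e+04·154.9 = 5.965e+05 Pa.
Head loss h_f = ΔP/(ρg) = 5.965e+05/(879.3·9.81) = 69.15 m.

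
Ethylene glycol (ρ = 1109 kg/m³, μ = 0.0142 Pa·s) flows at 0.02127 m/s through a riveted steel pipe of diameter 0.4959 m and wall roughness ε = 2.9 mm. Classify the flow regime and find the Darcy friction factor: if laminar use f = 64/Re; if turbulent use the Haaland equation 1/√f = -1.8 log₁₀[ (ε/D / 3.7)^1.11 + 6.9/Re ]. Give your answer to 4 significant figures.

f ≈ 0.07769

Re = ρVD/μ = 1109·0.02127·0.4959/0.0142 = 823.8.
Re < 2300 → laminar, so f = 64/Re = 0.07769 (roughness is irrelevant in laminar flow).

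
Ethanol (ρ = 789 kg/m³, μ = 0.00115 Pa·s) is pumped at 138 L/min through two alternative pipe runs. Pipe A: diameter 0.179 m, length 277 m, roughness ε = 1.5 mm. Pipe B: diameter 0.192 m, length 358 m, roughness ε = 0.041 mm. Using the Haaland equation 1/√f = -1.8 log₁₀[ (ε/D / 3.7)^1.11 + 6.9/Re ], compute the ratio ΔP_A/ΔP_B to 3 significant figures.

ΔP_A/ΔP_B ≈ 1.46

Pipe A: V = Q/A = 0.0023/0.02516 = 0.0914 m/s; Re = 1.122e+04; ε/D = 0.00838; Haaland → f = 0.04078; ΔP_A = f(L/D)(ρV²/2) = 208 Pa.
Pipe B: V = Q/A = 0.0023/0.02895 = 0.07944 m/s; Re = 1.046e+04; ε/D = 0.000214; Haaland → f = 0.03075; ΔP_B = f(L/D)(ρV²/2) = 142.7 Pa.
ΔP_A/ΔP_B = 208/142.7 = 1.46.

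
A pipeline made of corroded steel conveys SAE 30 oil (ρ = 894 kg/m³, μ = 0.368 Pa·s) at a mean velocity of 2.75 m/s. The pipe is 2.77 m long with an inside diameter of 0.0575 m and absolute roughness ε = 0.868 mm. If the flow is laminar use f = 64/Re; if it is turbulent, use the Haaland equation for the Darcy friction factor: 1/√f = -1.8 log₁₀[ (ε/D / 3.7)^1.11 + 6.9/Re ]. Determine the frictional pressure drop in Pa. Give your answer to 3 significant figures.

ΔP ≈ 27100 Pa

Reynolds number Re = ρVD/μ = 894 · 2.75 · 0.0575 / 0.368 = 384.1.
Re < 2300 → laminar flow, so f = 64/Re = 64/384.1 = 0.1666 (the turbulent correlation is not needed).
Darcy-Weisbach: ΔP = f(L/D)(ρV²/2) = 0.1666·(2.77/0.0575)·(894·2.75²/2) = 0.1666·48.17·3380 = 2.713e+04 Pa.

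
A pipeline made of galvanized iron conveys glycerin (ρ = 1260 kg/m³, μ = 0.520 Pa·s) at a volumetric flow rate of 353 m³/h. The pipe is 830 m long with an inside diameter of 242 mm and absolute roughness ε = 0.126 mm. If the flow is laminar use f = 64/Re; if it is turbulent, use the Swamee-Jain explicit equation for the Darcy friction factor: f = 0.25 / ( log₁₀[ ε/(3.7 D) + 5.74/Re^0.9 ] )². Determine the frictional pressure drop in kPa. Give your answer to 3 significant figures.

ΔP ≈ 503 kPa

Q = 353 m³/h = 353/3600 = 0.09806 m³/s.
Cross-sectional area A = πD²/4 = π(0.242)²/4 = 0.046 m²; mean velocity V = Q/A = 0.09806/0.046 = 2.132 m/s.
Reynolds number Re = ρVD/μ = 1260 · 2.132 · 0.242 / 0.52 = 1250.
Re < 2300 → laminar flow, so f = 64/Re = 64/1250 = 0.0512 (the turbulent correlation is not needed).
Darcy-Weisbach: ΔP = f(L/D)(ρV²/2) = 0.0512·(830/0.242)·(1260·2.132²/2) = 0.0512·3430·2863 = 5.028e+05 Pa.
ΔP = 5.028e+05 Pa = 503 kPa.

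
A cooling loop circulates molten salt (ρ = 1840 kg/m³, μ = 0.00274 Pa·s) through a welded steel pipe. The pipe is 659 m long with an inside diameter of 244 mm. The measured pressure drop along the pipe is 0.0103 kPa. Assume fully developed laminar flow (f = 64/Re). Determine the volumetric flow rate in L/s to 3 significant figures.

Q ≈ 0.496 L/s

For laminar flow, f = 64/Re with Re = ρVD/μ, so Darcy-Weisbach reduces to ΔP = 32μLV/D². Solving for V: V = ΔP·D²/(32μL) = 10.3·(0.244)²/(32·0.00274·659) = 0.01061 m/s.
Check: Re = ρVD/μ = 1840·0.01061·0.244/0.00274 = 1739 < 2300, so the laminar assumption holds.
Q = V·A = 0.01061·(π/4·0.244²) = 0.0004962 m³/s = 0.496 L/s.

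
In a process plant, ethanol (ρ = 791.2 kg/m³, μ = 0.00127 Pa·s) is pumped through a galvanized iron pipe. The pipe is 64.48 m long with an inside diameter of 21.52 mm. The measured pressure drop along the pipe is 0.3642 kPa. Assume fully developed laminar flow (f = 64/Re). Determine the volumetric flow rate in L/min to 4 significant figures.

Q ≈ 1.405 L/min

For laminar flow, f = 64/Re with Re = ρVD/μ, so Darcy-Weisbach reduces to ΔP = 32μLV/D². Solving for V: V = ΔP·D²/(32μL) = 364.2·(0.02152)²/(32·0.00127·64.48) = 0.06436 m/s.
Check: Re = ρVD/μ = 791.2·0.06436·0.02152/0.00127 = 862.9 < 2300, so the laminar assumption holds.
Q = V·A = 0.06436·(π/4·0.02152²) = 2.341e-05 m³/s = 1.405 L/min.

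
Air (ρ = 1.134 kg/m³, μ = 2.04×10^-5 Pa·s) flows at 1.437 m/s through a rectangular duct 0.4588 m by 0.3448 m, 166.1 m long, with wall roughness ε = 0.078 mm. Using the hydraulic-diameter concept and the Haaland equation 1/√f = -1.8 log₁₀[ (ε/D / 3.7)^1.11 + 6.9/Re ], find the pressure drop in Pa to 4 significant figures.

Hydraulic diameter D_h = 4A/P = 4·(0.4588·0.3448)/(2·(0.4588+0.3448)) = 0.6328/1.607 = 0.3937 m.
Re = ρVD_h/μ = 1.134·1.437·0.3937/2.04e-05 = 3.145e+04.
ε/D_h = 7.8e-05/0.3937 = 0.000198; Haaland gives 1/√f = -1.8 log₁₀[1.81e-05+0.000219] = 6.524, so f = 0.0235.
ΔP = f(L/D_h)(ρV²/2) = 0.0235·166.1/0.3937·1.171 = 11.61 Pa.

ΔP ≈ 11.61 Pa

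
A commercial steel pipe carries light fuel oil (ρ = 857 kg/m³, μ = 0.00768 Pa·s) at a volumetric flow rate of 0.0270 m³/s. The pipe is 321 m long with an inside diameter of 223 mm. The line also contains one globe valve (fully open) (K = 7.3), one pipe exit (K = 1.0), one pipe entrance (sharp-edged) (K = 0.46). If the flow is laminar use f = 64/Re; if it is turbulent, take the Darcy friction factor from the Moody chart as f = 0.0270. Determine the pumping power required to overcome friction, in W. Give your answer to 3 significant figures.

Cross-sectional area A = πD²/4 = π(0.223)²/4 = 0.03906 m²; mean velocity V = Q/A = 0.027/0.03906 = 0.6913 m/s.
Reynolds number Re = ρVD/μ = 857 · 0.6913 · 0.223 / 0.00768 = 1.72e+04.
Re > 4000 → turbulent; use the Moody-chart value f = 0.0270.
Total minor-loss coefficient ΣK = 1·7.3 + 1·1 + 1·0.46 = 8.76.
ΔP = [f·L/D + ΣK]·(ρV²/2) = [0.027·321/0.223 + 8.76]·(857·0.6913²/2) = [38.87 + 8.76]·204.8 = 9753 Pa.
Pumping power P = QΔP = 0.027·9753 = 263.3 W = 263 W.

P ≈ 263 W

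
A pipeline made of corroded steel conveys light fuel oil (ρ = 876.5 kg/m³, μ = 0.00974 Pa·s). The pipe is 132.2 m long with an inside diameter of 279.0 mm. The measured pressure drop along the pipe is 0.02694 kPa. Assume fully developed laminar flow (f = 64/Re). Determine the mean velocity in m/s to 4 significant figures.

For laminar flow, f = 64/Re with Re = ρVD/μ, so Darcy-Weisbach reduces to ΔP = 32μLV/D². Solving for V: V = ΔP·D²/(32μL) = 26.94·(0.279)²/(32·0.00974·132.2) = 0.05089 m/s.
Check: Re = ρVD/μ = 876.5·0.05089·0.279/0.00974 = 1278 < 2300, so the laminar assumption holds.

V ≈ 0.05089 m/s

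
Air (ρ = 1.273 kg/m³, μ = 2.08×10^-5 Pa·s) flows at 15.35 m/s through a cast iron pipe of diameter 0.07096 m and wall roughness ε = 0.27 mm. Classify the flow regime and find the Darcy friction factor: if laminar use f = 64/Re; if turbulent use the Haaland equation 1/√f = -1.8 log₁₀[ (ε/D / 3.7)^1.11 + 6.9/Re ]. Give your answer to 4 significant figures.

f ≈ 0.02954

Re = ρVD/μ = 1.273·15.35·0.07096/2.08e-05 = 6.666e+04.
Re > 4000 → turbulent. ε/D = 0.00027/0.07096 = 0.0038; Haaland: 1/√f = -1.8 log₁₀[0.000482 + 0.000104] = 5.818, so f = 0.02954.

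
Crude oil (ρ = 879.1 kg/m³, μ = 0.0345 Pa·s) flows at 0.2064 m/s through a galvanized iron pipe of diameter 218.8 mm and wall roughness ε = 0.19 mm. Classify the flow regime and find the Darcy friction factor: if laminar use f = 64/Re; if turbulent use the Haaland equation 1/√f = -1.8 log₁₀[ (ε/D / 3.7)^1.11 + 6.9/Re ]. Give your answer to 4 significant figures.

Re = ρVD/μ = 879.1·0.2064·0.2188/0.0345 = 1151.
Re < 2300 → laminar, so f = 64/Re = 0.05562 (roughness is irrelevant in laminar flow).

f ≈ 0.05562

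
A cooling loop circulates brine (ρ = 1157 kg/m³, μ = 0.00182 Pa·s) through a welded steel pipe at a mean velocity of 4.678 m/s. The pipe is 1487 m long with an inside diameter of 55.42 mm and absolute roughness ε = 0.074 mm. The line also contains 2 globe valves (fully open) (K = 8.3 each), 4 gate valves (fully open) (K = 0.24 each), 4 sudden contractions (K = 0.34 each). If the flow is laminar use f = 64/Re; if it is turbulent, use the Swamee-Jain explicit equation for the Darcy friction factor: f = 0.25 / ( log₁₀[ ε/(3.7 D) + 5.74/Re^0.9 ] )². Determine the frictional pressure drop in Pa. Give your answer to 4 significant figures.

Reynolds number Re = ρVD/μ = 1157 · 4.678 · 0.05542 / 0.00182 = 1.648e+05.
Re > 4000 → turbulent. Relative roughness ε/D = 7.4e-05/0.05542 = 0.00134. Swamee-Jain: f = 0.25/(log₁₀[0.00134/3.7 + 5.74/1.648e+05^0.9])² = 0.25/(log₁₀[0.000361 + 0.000116])² = 0.25/(-3.322)² = 0.02266.
Total minor-loss coefficient ΣK = 2·8.3 + 4·0.24 + 4·0.34 = 18.9.
ΔP = [f·L/D + ΣK]·(ρV²/2) = [0.02266·1487/0.05542 + 18.9]·(1157·4.678²/2) = [607.9 + 18.9]·1.266e+04 = 7.935e+06 Pa.

ΔP ≈ 7935000 Pa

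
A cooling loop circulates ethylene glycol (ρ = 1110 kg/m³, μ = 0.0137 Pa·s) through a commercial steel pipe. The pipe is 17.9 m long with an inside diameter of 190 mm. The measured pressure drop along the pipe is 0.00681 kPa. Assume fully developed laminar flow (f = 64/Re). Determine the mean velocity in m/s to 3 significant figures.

V ≈ 0.0313 m/s

For laminar flow, f = 64/Re with Re = ρVD/μ, so Darcy-Weisbach reduces to ΔP = 32μLV/D². Solving for V: V = ΔP·D²/(32μL) = 6.81·(0.19)²/(32·0.0137·17.9) = 0.03133 m/s.
Check: Re = ρVD/μ = 1110·0.03133·0.19/0.0137 = 482.3 < 2300, so the laminar assumption holds.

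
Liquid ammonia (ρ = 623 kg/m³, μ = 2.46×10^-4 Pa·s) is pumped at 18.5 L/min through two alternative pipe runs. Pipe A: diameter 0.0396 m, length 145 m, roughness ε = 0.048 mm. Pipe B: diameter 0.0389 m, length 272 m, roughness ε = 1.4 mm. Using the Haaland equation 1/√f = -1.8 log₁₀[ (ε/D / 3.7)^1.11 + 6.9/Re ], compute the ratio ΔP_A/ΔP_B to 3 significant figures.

ΔP_A/ΔP_B ≈ 0.208

Pipe A: V = Q/A = 0.0003083/0.001232 = 0.2503 m/s; Re = 2.511e+04; ε/D = 0.00121; Haaland → f = 0.02691; ΔP_A = f(L/D)(ρV²/2) = 1923 Pa.
Pipe B: V = Q/A = 0.0003083/0.001188 = 0.2594 m/s; Re = 2.556e+04; ε/D = 0.036; Haaland → f = 0.06298; ΔP_B = f(L/D)(ρV²/2) = 9233 Pa.
ΔP_A/ΔP_B = 1923/9233 = 0.208.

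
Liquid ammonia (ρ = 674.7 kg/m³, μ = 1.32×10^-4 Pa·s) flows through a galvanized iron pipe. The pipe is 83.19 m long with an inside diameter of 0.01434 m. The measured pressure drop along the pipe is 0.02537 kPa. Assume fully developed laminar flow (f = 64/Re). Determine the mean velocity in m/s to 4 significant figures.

V ≈ 0.01485 m/s

For laminar flow, f = 64/Re with Re = ρVD/μ, so Darcy-Weisbach reduces to ΔP = 32μLV/D². Solving for V: V = ΔP·D²/(32μL) = 25.37·(0.01434)²/(32·0.000132·83.19) = 0.01485 m/s.
Check: Re = ρVD/μ = 674.7·0.01485·0.01434/0.000132 = 1088 < 2300, so the laminar assumption holds.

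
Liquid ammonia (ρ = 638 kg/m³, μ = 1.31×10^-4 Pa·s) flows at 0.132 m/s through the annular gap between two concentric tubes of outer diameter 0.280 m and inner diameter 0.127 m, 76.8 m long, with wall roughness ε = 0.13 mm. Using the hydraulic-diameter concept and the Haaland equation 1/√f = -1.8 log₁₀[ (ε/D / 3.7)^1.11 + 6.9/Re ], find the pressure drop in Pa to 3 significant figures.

Hydraulic diameter D_h = 4A/P = D_o - D_i = 0.28 - 0.127 = 0.153 m.
Re = ρVD_h/μ = 638·0.132·0.153/0.000131 = 9.836e+04.
ε/D_h = 0.00013/0.153 = 0.00085; Haaland gives 1/√f = -1.8 log₁₀[9.14e-05+7.02e-05] = 6.825, so f = 0.02147.
ΔP = f(L/D_h)(ρV²/2) = 0.02147·76.8/0.153·5.558 = 59.89 Pa.

ΔP ≈ 59.9 Pa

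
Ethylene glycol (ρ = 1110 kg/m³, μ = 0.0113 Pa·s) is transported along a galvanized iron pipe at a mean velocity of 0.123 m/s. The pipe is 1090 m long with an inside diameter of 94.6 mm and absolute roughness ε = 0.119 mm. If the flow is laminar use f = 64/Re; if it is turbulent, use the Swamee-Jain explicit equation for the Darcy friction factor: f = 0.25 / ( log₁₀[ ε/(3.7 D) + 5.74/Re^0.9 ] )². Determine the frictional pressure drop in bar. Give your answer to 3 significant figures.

Reynolds number Re = ρVD/μ = 1110 · 0.123 · 0.0946 / 0.0113 = 1143.
Re < 2300 → laminar flow, so f = 64/Re = 64/1143 = 0.05599 (the turbulent correlation is not needed).
Darcy-Weisbach: ΔP = f(L/D)(ρV²/2) = 0.05599·(1090/0.0946)·(1110·0.123²/2) = 0.05599·1.152e+04·8.397 = 5417 Pa.
ΔP = 5417 Pa = 0.0542 bar.

ΔP ≈ 0.0542 bar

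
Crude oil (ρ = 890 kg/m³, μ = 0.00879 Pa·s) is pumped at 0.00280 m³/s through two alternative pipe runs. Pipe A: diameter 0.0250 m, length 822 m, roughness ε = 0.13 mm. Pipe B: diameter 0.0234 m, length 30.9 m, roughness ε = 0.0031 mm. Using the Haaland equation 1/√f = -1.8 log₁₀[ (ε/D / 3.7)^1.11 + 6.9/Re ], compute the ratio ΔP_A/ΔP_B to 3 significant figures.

Pipe A: V = Q/A = 0.0028/0.0004909 = 5.704 m/s; Re = 1.444e+04; ε/D = 0.0052; Haaland → f = 0.03582; ΔP_A = f(L/D)(ρV²/2) = 1.705e+07 Pa.
Pipe B: V = Q/A = 0.0028/0.0004301 = 6.511 m/s; Re = 1.543e+04; ε/D = 0.000132; Haaland → f = 0.0277; ΔP_B = f(L/D)(ρV²/2) = 6.899e+05 Pa.
ΔP_A/ΔP_B = 1.705e+07/6.899e+05 = 24.7.

ΔP_A/ΔP_B ≈ 24.7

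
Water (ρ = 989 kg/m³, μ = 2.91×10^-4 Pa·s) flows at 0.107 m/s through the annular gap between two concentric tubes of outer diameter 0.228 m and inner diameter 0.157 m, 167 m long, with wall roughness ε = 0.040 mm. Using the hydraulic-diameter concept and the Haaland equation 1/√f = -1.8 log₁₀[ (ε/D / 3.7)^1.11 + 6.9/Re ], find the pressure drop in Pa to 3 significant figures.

ΔP ≈ 338 Pa

Hydraulic diameter D_h = 4A/P = D_o - D_i = 0.228 - 0.157 = 0.071 m.
Re = ρVD_h/μ = 989·0.107·0.071/0.000291 = 2.582e+04.
ε/D_h = 4e-05/0.071 = 0.000563; Haaland gives 1/√f = -1.8 log₁₀[5.79e-05+0.000267] = 6.278, so f = 0.02537.
ΔP = f(L/D_h)(ρV²/2) = 0.02537·167/0.071·5.662 = 337.8 Pa.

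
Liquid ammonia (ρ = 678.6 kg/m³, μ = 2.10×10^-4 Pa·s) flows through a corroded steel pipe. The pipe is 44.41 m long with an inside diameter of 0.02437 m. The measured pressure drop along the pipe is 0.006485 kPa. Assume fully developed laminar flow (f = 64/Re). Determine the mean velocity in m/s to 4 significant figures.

For laminar flow, f = 64/Re with Re = ρVD/μ, so Darcy-Weisbach reduces to ΔP = 32μLV/D². Solving for V: V = ΔP·D²/(32μL) = 6.485·(0.02437)²/(32·0.00021·44.41) = 0.01291 m/s.
Check: Re = ρVD/μ = 678.6·0.01291·0.02437/0.00021 = 1016 < 2300, so the laminar assumption holds.

V ≈ 0.01291 m/s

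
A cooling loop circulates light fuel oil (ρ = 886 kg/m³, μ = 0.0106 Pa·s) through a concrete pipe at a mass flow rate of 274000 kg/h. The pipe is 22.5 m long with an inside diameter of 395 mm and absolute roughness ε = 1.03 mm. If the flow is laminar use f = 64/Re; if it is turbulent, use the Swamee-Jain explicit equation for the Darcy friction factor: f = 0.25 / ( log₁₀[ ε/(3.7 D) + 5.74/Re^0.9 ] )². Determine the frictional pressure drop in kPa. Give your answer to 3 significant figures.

ṁ = 274000 kg/h = 274000/3600 = 76.11 kg/s.
A = πD²/4 = π(0.395)²/4 = 0.1225 m²; mean velocity V = ṁ/(ρA) = 76.11/(886 · 0.1225) = 0.701 m/s.
Reynolds number Re = ρVD/μ = 886 · 0.701 · 0.395 / 0.0106 = 2.314e+04.
Re > 4000 → turbulent. Relative roughness ε/D = 0.00103/0.395 = 0.00261. Swamee-Jain: f = 0.25/(log₁₀[0.00261/3.7 + 5.74/2.314e+04^0.9])² = 0.25/(log₁₀[0.000705 + 0.000677])² = 0.25/(-2.859)² = 0.03058.
Darcy-Weisbach: ΔP = f(L/D)(ρV²/2) = 0.03058·(22.5/0.395)·(886·0.701²/2) = 0.03058·56.96·217.7 = 379.2 Pa.
ΔP = 379.2 Pa = 0.379 kPa.

ΔP ≈ 0.379 kPa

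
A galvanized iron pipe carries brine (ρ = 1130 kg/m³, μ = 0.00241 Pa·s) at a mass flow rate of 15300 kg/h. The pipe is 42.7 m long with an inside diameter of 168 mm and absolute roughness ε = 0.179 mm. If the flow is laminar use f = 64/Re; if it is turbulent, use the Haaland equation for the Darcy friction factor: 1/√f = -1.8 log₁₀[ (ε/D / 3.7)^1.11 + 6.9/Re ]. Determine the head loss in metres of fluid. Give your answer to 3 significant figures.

h_f ≈ 0.0113 m

ṁ = 15300 kg/h = 15300/3600 = 4.25 kg/s.
A = πD²/4 = π(0.168)²/4 = 0.02217 m²; mean velocity V = ṁ/(ρA) = 4.25/(1130 · 0.02217) = 0.1697 m/s.
Reynolds number Re = ρVD/μ = 1130 · 0.1697 · 0.168 / 0.00241 = 1.337e+04.
Re > 4000 → turbulent. Relative roughness ε/D = 0.000179/0.168 = 0.00107. Haaland: 1/√f = -1.8 log₁₀[(0.00107/3.7)^1.11 + 6.9/1.337e+04] = -1.8 log₁₀[0.000117 + 0.000516] = 5.757, so f = 0.03018.
Darcy-Weisbach: ΔP = f(L/D)(ρV²/2) = 0.03018·(42.7/0.168)·(1130·0.1697²/2) = 0.03018·254.2·16.26 = 124.8 Pa.
Head loss h_f = ΔP/(ρg) = 124.8/(1130·9.81) = 0.0113 m.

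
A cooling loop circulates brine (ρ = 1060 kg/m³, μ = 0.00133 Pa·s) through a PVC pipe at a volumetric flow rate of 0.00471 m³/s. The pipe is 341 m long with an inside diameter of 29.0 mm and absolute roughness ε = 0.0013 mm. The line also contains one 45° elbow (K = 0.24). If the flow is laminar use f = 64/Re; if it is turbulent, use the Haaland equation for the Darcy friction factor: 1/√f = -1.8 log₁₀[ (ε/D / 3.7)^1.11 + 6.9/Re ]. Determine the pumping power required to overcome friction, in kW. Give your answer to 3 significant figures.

P ≈ 24.4 kW

Cross-sectional area A = πD²/4 = π(0.029)²/4 = 0.0006605 m²; mean velocity V = Q/A = 0.00471/0.0006605 = 7.131 m/s.
Reynolds number Re = ρVD/μ = 1060 · 7.131 · 0.029 / 0.00133 = 1.648e+05.
Re > 4000 → turbulent. Relative roughness ε/D = 1.3e-06/0.029 = 4.48e-05. Haaland: 1/√f = -1.8 log₁₀[(4.48e-05/3.7)^1.11 + 6.9/1.648e+05] = -1.8 log₁₀[3.49e-06 + 4.19e-05] = 7.818, so f = 0.01636.
Total minor-loss coefficient ΣK = 1·0.24 = 0.24.
ΔP = [f·L/D + ΣK]·(ρV²/2) = [0.01636·341/0.029 + 0.24]·(1060·7.131²/2) = [192.4 + 0.24]·2.695e+04 = 5.191e+06 Pa.
Pumping power P = QΔP = 0.00471·5.191e+06 = 24450 W = 24.4 kW.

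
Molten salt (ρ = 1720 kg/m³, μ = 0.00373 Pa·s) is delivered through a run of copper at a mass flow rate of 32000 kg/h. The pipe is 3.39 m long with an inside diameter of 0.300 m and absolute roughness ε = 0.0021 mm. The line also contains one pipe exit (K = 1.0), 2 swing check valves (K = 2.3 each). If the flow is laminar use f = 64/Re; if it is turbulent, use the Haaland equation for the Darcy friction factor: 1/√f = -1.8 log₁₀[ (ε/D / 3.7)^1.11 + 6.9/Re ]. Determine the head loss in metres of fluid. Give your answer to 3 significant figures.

h_f ≈ 0.00162 m

ṁ = 32000 kg/h = 32000/3600 = 8.889 kg/s.
A = πD²/4 = π(0.3)²/4 = 0.07069 m²; mean velocity V = ṁ/(ρA) = 8.889/(1720 · 0.07069) = 0.07311 m/s.
Reynolds number Re = ρVD/μ = 1720 · 0.07311 · 0.3 / 0.00373 = 1.011e+04.
Re > 4000 → turbulent. Relative roughness ε/D = 2.1e-06/0.3 = 7e-06. Haaland: 1/√f = -1.8 log₁₀[(7e-06/3.7)^1.11 + 6.9/1.011e+04] = -1.8 log₁₀[4.44e-07 + 0.000682] = 5.698, so f = 0.0308.
Total minor-loss coefficient ΣK = 1·1 + 2·2.3 = 5.6.
ΔP = [f·L/D + ΣK]·(ρV²/2) = [0.0308·3.39/0.3 + 5.6]·(1720·0.07311²/2) = [0.348 + 5.6]·4.597 = 27.34 Pa.
Head loss h_f = ΔP/(ρg) = 27.34/(1720·9.81) = 0.00162 m.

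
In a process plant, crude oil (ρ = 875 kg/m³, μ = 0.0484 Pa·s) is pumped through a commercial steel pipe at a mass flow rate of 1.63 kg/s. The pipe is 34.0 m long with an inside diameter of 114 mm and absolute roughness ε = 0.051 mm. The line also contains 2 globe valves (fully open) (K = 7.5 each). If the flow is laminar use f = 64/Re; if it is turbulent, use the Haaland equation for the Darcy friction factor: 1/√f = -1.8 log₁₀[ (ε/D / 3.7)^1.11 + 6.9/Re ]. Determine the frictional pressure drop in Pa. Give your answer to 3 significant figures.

A = πD²/4 = π(0.114)²/4 = 0.01021 m²; mean velocity V = ṁ/(ρA) = 1.63/(875 · 0.01021) = 0.1825 m/s.
Reynolds number Re = ρVD/μ = 875 · 0.1825 · 0.114 / 0.0484 = 376.1.
Re < 2300 → laminar flow, so f = 64/Re = 64/376.1 = 0.1702 (the turbulent correlation is not needed).
Total minor-loss coefficient ΣK = 2·7.5 = 15.
ΔP = [f·L/D + ΣK]·(ρV²/2) = [0.1702·34/0.114 + 15]·(875·0.1825²/2) = [50.75 + 15]·14.57 = 958.1 Pa.

ΔP ≈ 958 Pa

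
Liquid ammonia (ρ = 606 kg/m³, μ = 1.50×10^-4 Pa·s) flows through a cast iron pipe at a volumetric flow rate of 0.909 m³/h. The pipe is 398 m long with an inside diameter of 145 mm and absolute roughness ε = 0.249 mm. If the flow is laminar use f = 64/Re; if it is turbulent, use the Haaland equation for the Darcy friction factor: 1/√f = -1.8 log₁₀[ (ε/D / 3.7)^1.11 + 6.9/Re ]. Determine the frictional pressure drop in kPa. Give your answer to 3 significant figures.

Q = 0.909 m³/h = 0.909/3600 = 0.0002525 m³/s.
Cross-sectional area A = πD²/4 = π(0.145)²/4 = 0.01651 m²; mean velocity V = Q/A = 0.0002525/0.01651 = 0.01529 m/s.
Reynolds number Re = ρVD/μ = 606 · 0.01529 · 0.145 / 0.00015 = 8957.
Re > 4000 → turbulent. Relative roughness ε/D = 0.000249/0.145 = 0.00172. Haaland: 1/√f = -1.8 log₁₀[(0.00172/3.7)^1.11 + 6.9/8957] = -1.8 log₁₀[0.0002 + 0.00077] = 5.424, so f = 0.03399.
Darcy-Weisbach: ΔP = f(L/D)(ρV²/2) = 0.03399·(398/0.145)·(606·0.01529²/2) = 0.03399·2745·0.07085 = 6.61 Pa.
ΔP = 6.61 Pa = 0.00661 kPa.

ΔP ≈ 0.00661 kPa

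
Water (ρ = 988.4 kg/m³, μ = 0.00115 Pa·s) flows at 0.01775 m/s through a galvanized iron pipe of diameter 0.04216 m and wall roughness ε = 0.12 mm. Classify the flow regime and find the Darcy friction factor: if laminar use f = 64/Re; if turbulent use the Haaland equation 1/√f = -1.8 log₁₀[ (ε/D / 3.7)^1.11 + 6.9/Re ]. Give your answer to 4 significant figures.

Re = ρVD/μ = 988.4·0.01775·0.04216/0.00115 = 643.2.
Re < 2300 → laminar, so f = 64/Re = 0.09951 (roughness is irrelevant in laminar flow).

f ≈ 0.09951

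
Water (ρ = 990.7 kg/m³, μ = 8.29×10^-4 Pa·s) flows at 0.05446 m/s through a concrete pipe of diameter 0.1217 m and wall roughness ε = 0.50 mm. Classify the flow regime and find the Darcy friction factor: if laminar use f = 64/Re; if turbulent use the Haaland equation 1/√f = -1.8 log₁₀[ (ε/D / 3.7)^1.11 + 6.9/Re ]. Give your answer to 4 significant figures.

f ≈ 0.03787

Re = ρVD/μ = 990.7·0.05446·0.1217/0.000829 = 7921.
Re > 4000 → turbulent. ε/D = 0.0005/0.1217 = 0.00411; Haaland: 1/√f = -1.8 log₁₀[0.000525 + 0.000871] = 5.139, so f = 0.03787.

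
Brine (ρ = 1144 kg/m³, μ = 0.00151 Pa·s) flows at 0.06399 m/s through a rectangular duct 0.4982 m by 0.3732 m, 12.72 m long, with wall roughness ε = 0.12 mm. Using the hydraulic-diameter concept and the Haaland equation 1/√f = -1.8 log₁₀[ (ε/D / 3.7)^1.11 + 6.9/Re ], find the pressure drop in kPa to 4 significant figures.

ΔP ≈ 0.001817 kPa

Hydraulic diameter D_h = 4A/P = 4·(0.4982·0.3732)/(2·(0.4982+0.3732)) = 0.7437/1.743 = 0.4267 m.
Re = ρVD_h/μ = 1144·0.06399·0.4267/0.00151 = 2.069e+04.
ε/D_h = 0.00012/0.4267 = 0.000281; Haaland gives 1/√f = -1.8 log₁₀[2.68e-05+0.000334] = 6.198, so f = 0.02603.
ΔP = f(L/D_h)(ρV²/2) = 0.02603·12.72/0.4267·2.342 = 1.817 Pa.
ΔP = 0.001817 kPa.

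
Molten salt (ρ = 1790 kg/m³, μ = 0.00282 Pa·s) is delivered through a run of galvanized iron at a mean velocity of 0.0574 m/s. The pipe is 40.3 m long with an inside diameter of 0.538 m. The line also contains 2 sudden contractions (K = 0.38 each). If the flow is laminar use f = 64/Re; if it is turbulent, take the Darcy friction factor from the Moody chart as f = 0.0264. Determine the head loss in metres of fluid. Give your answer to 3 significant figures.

h_f ≈ 4.60×10^-4 m

Reynolds number Re = ρVD/μ = 1790 · 0.0574 · 0.538 / 0.00282 = 1.96e+04.
Re > 4000 → turbulent; use the Moody-chart value f = 0.0264.
Total minor-loss coefficient ΣK = 2·0.38 = 0.76.
ΔP = [f·L/D + ΣK]·(ρV²/2) = [0.0264·40.3/0.538 + 0.76]·(1790·0.0574²/2) = [1.978 + 0.76]·2.949 = 8.073 Pa.
Head loss h_f = ΔP/(ρg) = 8.073/(1790·9.81) = 4.60×10^-4 m.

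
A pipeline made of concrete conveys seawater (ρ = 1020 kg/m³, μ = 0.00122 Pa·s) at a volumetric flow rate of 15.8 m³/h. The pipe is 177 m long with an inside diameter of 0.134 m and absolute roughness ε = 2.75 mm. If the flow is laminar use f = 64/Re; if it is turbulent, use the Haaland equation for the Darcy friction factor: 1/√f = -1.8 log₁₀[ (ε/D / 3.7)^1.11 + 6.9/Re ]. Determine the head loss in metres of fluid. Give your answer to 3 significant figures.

h_f ≈ 0.328 m

Q = 15.8 m³/h = 15.8/3600 = 0.004389 m³/s.
Cross-sectional area A = πD²/4 = π(0.134)²/4 = 0.0141 m²; mean velocity V = Q/A = 0.004389/0.0141 = 0.3112 m/s.
Reynolds number Re = ρVD/μ = 1020 · 0.3112 · 0.134 / 0.00122 = 3.487e+04.
Re > 4000 → turbulent. Relative roughness ε/D = 0.00275/0.134 = 0.0205. Haaland: 1/√f = -1.8 log₁₀[(0.0205/3.7)^1.11 + 6.9/3.487e+04] = -1.8 log₁₀[0.00313 + 0.000198] = 4.46, so f = 0.05028.
Darcy-Weisbach: ΔP = f(L/D)(ρV²/2) = 0.05028·(177/0.134)·(1020·0.3112²/2) = 0.05028·1321·49.39 = 3281 Pa.
Head loss h_f = ΔP/(ρg) = 3281/(1020·9.81) = 0.328 m.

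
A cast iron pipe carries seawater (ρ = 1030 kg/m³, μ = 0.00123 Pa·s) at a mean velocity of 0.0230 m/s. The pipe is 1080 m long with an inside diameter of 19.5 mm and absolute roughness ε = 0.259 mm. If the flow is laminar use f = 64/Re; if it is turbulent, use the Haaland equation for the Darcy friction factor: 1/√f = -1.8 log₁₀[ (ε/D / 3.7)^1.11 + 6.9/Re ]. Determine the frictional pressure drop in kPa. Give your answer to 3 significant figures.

ΔP ≈ 2.57 kPa

Reynolds number Re = ρVD/μ = 1030 · 0.023 · 0.0195 / 0.00123 = 375.6.
Re < 2300 → laminar flow, so f = 64/Re = 64/375.6 = 0.1704 (the turbulent correlation is not needed).
Darcy-Weisbach: ΔP = f(L/D)(ρV²/2) = 0.1704·(1080/0.0195)·(1030·0.023²/2) = 0.1704·5.538e+04·0.2724 = 2571 Pa.
ΔP = 2571 Pa = 2.57 kPa.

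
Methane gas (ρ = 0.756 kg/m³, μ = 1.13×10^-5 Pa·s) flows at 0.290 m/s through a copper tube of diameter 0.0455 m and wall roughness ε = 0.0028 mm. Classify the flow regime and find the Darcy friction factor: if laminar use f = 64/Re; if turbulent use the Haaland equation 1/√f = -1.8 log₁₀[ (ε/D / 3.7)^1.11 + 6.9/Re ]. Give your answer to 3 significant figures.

Re = ρVD/μ = 0.756·0.29·0.0455/1.13e-05 = 882.8.
Re < 2300 → laminar, so f = 64/Re = 0.0725 (roughness is irrelevant in laminar flow).

f ≈ 0.0725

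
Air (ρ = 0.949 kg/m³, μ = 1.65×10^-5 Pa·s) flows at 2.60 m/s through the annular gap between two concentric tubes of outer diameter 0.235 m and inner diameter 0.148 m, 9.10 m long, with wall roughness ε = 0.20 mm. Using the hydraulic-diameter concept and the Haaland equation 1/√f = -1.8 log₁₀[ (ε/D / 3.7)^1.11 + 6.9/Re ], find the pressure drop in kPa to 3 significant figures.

ΔP ≈ 0.0108 kPa

Hydraulic diameter D_h = 4A/P = D_o - D_i = 0.235 - 0.148 = 0.087 m.
Re = ρVD_h/μ = 0.949·2.6·0.087/1.65e-05 = 1.301e+04.
ε/D_h = 0.0002/0.087 = 0.0023; Haaland gives 1/√f = -1.8 log₁₀[0.000276+0.00053] = 5.568, so f = 0.03225.
ΔP = f(L/D_h)(ρV²/2) = 0.03225·9.1/0.087·3.208 = 10.82 Pa.
ΔP = 0.0108 kPa.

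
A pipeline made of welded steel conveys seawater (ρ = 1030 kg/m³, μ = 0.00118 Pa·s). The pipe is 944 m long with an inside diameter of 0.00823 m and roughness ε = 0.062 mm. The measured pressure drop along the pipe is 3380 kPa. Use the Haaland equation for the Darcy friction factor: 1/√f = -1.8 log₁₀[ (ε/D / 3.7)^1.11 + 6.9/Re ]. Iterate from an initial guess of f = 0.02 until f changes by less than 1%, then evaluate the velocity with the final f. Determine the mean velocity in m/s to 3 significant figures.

V ≈ 1.18 m/s

Rearranging Darcy-Weisbach: V = √(2·ΔP·D/(f·L·ρ)). With ε/D = 6.2e-05/0.00823 = 0.00753, iterate starting from f = 0.02:
  f = 0.02 → V = √(2·3.38e+06·0.00823/(0.02·944·1030)) = 1.691 m/s; Re = ρVD/μ = 1.215e+04; f → 0.03947
  f = 0.03947 → V = 1.204 m/s; Re = 8650; f → 0.04117
  f = 0.04117 → V = 1.179 m/s; Re = 8469; f → 0.04129
Converged (Δf/f < 1%). With the final f = 0.04129: V = √(2·3.38e+06·0.00823/(0.04129·944·1030)) = 1.177 m/s.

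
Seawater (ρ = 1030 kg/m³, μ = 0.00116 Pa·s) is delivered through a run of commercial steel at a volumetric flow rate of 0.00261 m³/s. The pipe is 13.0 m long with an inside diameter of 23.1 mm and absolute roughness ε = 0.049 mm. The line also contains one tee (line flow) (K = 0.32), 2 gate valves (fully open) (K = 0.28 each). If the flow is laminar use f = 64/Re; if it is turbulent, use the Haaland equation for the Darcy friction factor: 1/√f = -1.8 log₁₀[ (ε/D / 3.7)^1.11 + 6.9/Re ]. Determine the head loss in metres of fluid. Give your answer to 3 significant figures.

h_f ≈ 29.5 m

Cross-sectional area A = πD²/4 = π(0.0231)²/4 = 0.0004191 m²; mean velocity V = Q/A = 0.00261/0.0004191 = 6.228 m/s.
Reynolds number Re = ρVD/μ = 1030 · 6.228 · 0.0231 / 0.00116 = 1.277e+05.
Re > 4000 → turbulent. Relative roughness ε/D = 4.9e-05/0.0231 = 0.00212. Haaland: 1/√f = -1.8 log₁₀[(0.00212/3.7)^1.11 + 6.9/1.277e+05] = -1.8 log₁₀[0.000252 + 5.4e-05] = 6.325, so f = 0.025.
Total minor-loss coefficient ΣK = 1·0.32 + 2·0.28 = 0.88.
ΔP = [f·L/D + ΣK]·(ρV²/2) = [0.025·13/0.0231 + 0.88]·(1030·6.228²/2) = [14.07 + 0.88]·1.997e+04 = 2.985e+05 Pa.
Head loss h_f = ΔP/(ρg) = 2.985e+05/(1030·9.81) = 29.5 m.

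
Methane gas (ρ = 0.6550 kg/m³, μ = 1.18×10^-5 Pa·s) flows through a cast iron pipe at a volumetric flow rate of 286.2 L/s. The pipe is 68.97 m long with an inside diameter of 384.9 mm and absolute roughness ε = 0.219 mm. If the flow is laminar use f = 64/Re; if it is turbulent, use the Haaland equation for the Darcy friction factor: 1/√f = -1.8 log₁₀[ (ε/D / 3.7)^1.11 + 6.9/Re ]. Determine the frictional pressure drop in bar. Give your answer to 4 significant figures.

Q = 286.2 L/s = 286.2/1000 = 0.2862 m³/s.
Cross-sectional area A = πD²/4 = π(0.3849)²/4 = 0.1164 m²; mean velocity V = Q/A = 0.2862/0.1164 = 2.46 m/s.
Reynolds number Re = ρVD/μ = 0.655 · 2.46 · 0.3849 / 1.18e-05 = 5.255e+04.
Re > 4000 → turbulent. Relative roughness ε/D = 0.000219/0.3849 = 0.000569. Haaland: 1/√f = -1.8 log₁₀[(0.000569/3.7)^1.11 + 6.9/5.255e+04] = -1.8 log₁₀[5.85e-05 + 0.000131] = 6.699, so f = 0.02228.
Darcy-Weisbach: ΔP = f(L/D)(ρV²/2) = 0.02228·(68.97/0.3849)·(0.655·2.46²/2) = 0.02228·179.2·1.981 = 7.912 Pa.
ΔP = 7.912 Pa = 7.912×10^-5 bar.

ΔP ≈ 7.912×10^-5 bar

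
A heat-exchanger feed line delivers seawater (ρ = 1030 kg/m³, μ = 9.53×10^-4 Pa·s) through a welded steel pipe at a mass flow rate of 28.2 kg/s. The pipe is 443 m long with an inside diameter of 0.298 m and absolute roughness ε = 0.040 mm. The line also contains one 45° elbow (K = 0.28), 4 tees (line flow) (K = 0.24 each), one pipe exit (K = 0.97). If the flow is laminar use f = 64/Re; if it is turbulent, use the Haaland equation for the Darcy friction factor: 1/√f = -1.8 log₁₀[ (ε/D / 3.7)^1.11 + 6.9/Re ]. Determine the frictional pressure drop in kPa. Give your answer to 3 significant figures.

ΔP ≈ 2.26 kPa

A = πD²/4 = π(0.298)²/4 = 0.06975 m²; mean velocity V = ṁ/(ρA) = 28.2/(1030 · 0.06975) = 0.3925 m/s.
Reynolds number Re = ρVD/μ = 1030 · 0.3925 · 0.298 / 0.000953 = 1.264e+05.
Re > 4000 → turbulent. Relative roughness ε/D = 4e-05/0.298 = 0.000134. Haaland: 1/√f = -1.8 log₁₀[(0.000134/3.7)^1.11 + 6.9/1.264e+05] = -1.8 log₁₀[1.18e-05 + 5.46e-05] = 7.521, so f = 0.01768.
Total minor-loss coefficient ΣK = 1·0.28 + 4·0.24 + 1·0.97 = 2.21.
ΔP = [f·L/D + ΣK]·(ρV²/2) = [0.01768·443/0.298 + 2.21]·(1030·0.3925²/2) = [26.28 + 2.21]·79.36 = 2261 Pa.
ΔP = 2261 Pa = 2.26 kPa.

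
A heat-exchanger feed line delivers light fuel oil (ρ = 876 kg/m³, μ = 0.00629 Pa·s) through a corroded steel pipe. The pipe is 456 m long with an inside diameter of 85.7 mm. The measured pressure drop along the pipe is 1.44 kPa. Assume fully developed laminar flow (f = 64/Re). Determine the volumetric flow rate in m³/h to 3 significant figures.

Q ≈ 2.39 m³/h

For laminar flow, f = 64/Re with Re = ρVD/μ, so Darcy-Weisbach reduces to ΔP = 32μLV/D². Solving for V: V = ΔP·D²/(32μL) = 1440·(0.0857)²/(32·0.00629·456) = 0.1152 m/s.
Check: Re = ρVD/μ = 876·0.1152·0.0857/0.00629 = 1375 < 2300, so the laminar assumption holds.
Q = V·A = 0.1152·(π/4·0.0857²) = 0.0006647 m³/s = 2.39 m³/h.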